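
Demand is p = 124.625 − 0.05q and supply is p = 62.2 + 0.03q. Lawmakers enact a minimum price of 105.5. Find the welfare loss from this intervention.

Competitive equilibrium: 124.625 − 0.05q = 62.2 + 0.03q → q* = 780.3125, p* = 85.6094.
At the floor p = 105.5, quantity demanded = (124.625 − 105.5)/0.05 = 382.5.
Sellers' marginal cost at q' = 382.5: 62.2 + 0.03·382.5 = 73.675.
Δq = 780.3125 − 382.5 = 397.8125; wedge = 105.5 − 73.675 = 31.825.
DWL = ½ × 397.8125 × 31.825 = 6330.19.

6330.19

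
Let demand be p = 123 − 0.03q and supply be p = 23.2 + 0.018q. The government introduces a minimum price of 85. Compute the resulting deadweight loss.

15843.75

Competitive equilibrium: 123 − 0.03q = 23.2 + 0.018q → q* = 2079.1667, p* = 60.625.
At the floor p = 85, quantity demanded = (123 − 85)/0.03 = 1266.6667.
Sellers' marginal cost at q' = 1266.6667: 23.2 + 0.018·1266.6667 = 46.
Δq = 2079.1667 − 1266.6667 = 812.5; wedge = 85 − 46 = 39.
Deadweight loss = ½ × 812.5 × 39 = 15843.75.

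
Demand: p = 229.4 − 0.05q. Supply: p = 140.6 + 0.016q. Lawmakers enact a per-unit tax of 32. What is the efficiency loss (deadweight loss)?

7757.58

Competitive equilibrium: 229.4 − 0.05q = 140.6 + 0.016q → q* = 1345.45455, p* = 162.12727.
With the tax, the buyer price exceeds the seller price by 32: (229.4 − 0.05q) − (140.6 + 0.016q) = 32 → q' = 860.60606.
Δq = 1345.45455 − 860.60606 = 484.84849; the wedge equals the tax, 32.
The triangle = ½ × 484.84849 × 32 = 7757.58.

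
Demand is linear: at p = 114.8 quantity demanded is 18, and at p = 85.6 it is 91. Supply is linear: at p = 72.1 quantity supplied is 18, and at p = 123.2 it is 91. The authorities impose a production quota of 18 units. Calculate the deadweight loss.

828.77

Demand slope = (85.6 − 114.8)/(91 − 18) = −0.4, so p = 122 − 0.4q.
Supply slope = (123.2 − 72.1)/(91 − 18) = 0.7, so p = 59.5 + 0.7q.
Competitive equilibrium: 122 − 0.4q = 59.5 + 0.7q → q* = 56.8182, p* = 99.2727.
At q = 18: demand price = 122 − 0.4·18 = 114.8; supply price = 59.5 + 0.7·18 = 72.1.
Δq = 56.8182 − 18 = 38.8182; wedge = 114.8 − 72.1 = 42.7.
DWL = ½ × 38.8182 × 42.7 = 828.77.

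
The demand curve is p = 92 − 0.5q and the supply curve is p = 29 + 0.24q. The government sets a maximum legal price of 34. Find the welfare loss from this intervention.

Competitive equilibrium: 92 − 0.5q = 29 + 0.24q → q* = 85.1351, p* = 49.4324.
At the ceiling p = 34, quantity supplied = (34 − 29)/0.24 = 20.8333.
Willingness to pay at q' = 20.8333: 92 − 0.5·20.8333 = 81.5834.
Δq = 85.1351 − 20.8333 = 64.3018; wedge = 81.5834 − 34 = 47.5834.
The triangle = ½ × 64.3018 × 47.5834 = 1529.85.

1529.85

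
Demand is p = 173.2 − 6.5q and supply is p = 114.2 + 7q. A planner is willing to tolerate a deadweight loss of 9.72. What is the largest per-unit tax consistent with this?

Competitive equilibrium: 173.2 − 6.5q = 114.2 + 7q → q* = 4.3704, p* = 144.7926.
A tax t gives Δq = t/13.5 and wedge t, so DWL = t²/27.
t²/27 = 9.72 → t² = 262.44 → t = 16.2.

16.2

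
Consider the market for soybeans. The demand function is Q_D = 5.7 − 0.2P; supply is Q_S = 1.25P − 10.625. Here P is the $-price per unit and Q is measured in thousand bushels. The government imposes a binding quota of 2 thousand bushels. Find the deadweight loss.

In inverse form: demand P = 28.5 − 5Q, supply P = 8.5 + 0.8Q.
Competitive equilibrium: 28.5 − 5Q = 8.5 + 0.8Q → Q* = 3.4483, P* = 11.2586.
At Q = 2: demand price = 28.5 − 5·2 = 18.5; supply price = 8.5 + 0.8·2 = 10.1.
ΔQ = 3.4483 − 2 = 1.4483; wedge = 18.5 − 10.1 = 8.4.
DWL = ½ × 1.4483 × 8.4 = $6.08 thousand.

$6.08 thousand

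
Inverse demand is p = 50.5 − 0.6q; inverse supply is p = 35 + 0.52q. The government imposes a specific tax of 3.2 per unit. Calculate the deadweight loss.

Competitive equilibrium: 50.5 − 0.6q = 35 + 0.52q → q* = 13.8393, p* = 42.1964.
With the tax, the buyer price exceeds the seller price by 3.2: (50.5 − 0.6q) − (35 + 0.52q) = 3.2 → q' = 10.9821.
Δq = 13.8393 − 10.9821 = 2.8572; the wedge equals the tax, 3.2.
Welfare loss = ½ × 2.8572 × 3.2 = 4.57.

4.57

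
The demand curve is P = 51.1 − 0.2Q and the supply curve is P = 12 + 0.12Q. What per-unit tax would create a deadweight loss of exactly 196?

Competitive equilibrium: 51.1 − 0.2Q = 12 + 0.12Q → Q* = 122.1875, P* = 26.6625.
A tax t gives ΔQ = t/0.32 and wedge t, so DWL = t²/0.64.
t²/0.64 = 196 → t² = 125.44 → t = 11.2.

11.2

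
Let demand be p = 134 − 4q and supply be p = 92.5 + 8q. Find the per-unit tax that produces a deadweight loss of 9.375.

15

Competitive equilibrium: 134 − 4q = 92.5 + 8q → q* = 3.4583, p* = 120.1667.
A tax t gives Δq = t/12 and wedge t, so DWL = t²/24.
t²/24 = 9.375 → t² = 225 → t = 15.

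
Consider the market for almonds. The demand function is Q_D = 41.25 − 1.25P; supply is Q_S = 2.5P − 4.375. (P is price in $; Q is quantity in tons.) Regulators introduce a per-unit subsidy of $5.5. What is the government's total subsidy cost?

In inverse form: demand P = 33 − 0.8Q, supply P = 1.75 + 0.4Q.
Competitive equilibrium: 33 − 0.8Q = 1.75 + 0.4Q → Q* = 26.0417, P* = 12.1667.
The subsidy lowers effective supply by 5.5: P = 0.4Q − 3.75.
New quantity: 33 − 0.8Q = 0.4Q − 3.75 → Q' = 30.625.
Total subsidy cost = 5.5 × 30.625 = $168.44.

$168.44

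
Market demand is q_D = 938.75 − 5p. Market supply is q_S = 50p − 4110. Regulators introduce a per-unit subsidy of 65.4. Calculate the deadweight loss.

In inverse form: demand p = 187.75 − 0.2q, supply p = 82.2 + 0.02q.
Competitive equilibrium: 187.75 − 0.2q = 82.2 + 0.02q → q* = 479.7727, p* = 91.7955.
The subsidy lowers effective supply by 65.4: p = 16.8 + 0.02q.
New quantity: 187.75 − 0.2q = 16.8 + 0.02q → q' = 777.0455.
Overproduction Δq = 777.0455 − 479.7727 = 297.2728; wedge = subsidy = 65.4.
DWL = ½ × 297.2728 × 65.4 = 9720.82.

9720.82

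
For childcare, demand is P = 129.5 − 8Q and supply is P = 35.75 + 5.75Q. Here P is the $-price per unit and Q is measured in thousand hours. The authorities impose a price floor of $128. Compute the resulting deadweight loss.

Competitive equilibrium: 129.5 − 8Q = 35.75 + 5.75Q → Q* = 6.8182, P* = 74.9545.
At the floor P = 128, quantity demanded = (129.5 − 128)/8 = 0.1875.
Sellers' marginal cost at Q' = 0.1875: 35.75 + 5.75·0.1875 = 36.8281.
ΔQ = 6.8182 − 0.1875 = 6.6307; wedge = 128 − 36.8281 = 91.1719.
Welfare loss = ½ × 6.6307 × 91.1719 = $302.27 thousand.

$302.27 thousand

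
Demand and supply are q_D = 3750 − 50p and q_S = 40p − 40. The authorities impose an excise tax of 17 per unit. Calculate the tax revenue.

21533.33

In inverse form: demand p = 75 − 0.02q, supply p = 1 + 0.025q.
Competitive equilibrium: 75 − 0.02q = 1 + 0.025q → q* = 1644.4444, p* = 42.1111.
With the tax, the buyer price exceeds the seller price by 17: (75 − 0.02q) − (1 + 0.025q) = 17 → q' = 1266.6667.
Tax revenue = 17 × 1266.6667 = 21533.33.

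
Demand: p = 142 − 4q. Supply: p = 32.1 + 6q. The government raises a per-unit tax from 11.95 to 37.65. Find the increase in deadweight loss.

Competitive equilibrium: 142 − 4q = 32.1 + 6q → q* = 10.99, p* = 98.04.
For a per-unit tax t: Δq = t/10, so DWL = ½·t·(t/10) = t²/20.
At t = 11.95: DWL = 7.14. At t = 37.65: DWL = 70.876.
Increase = 70.876 − 7.14 = 63.736.

63.736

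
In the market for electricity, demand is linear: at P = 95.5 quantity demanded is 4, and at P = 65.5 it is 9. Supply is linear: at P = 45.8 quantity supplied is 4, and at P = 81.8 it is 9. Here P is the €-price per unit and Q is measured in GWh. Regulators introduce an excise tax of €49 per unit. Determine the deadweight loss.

€90.95

Demand slope = (65.5 − 95.5)/(9 − 4) = −6, so P = 119.5 − 6Q.
Supply slope = (81.8 − 45.8)/(9 − 4) = 7.2, so P = 17 + 7.2Q.
Competitive equilibrium: 119.5 − 6Q = 17 + 7.2Q → Q* = 7.7652, P* = 72.9091.
With the tax, the buyer price exceeds the seller price by 49: (119.5 − 6Q) − (17 + 7.2Q) = 49 → Q' = 4.053.
ΔQ = 7.7652 − 4.053 = 3.7122; the wedge equals the tax, 49.
The triangle = ½ × 3.7122 × 49 = €90.95.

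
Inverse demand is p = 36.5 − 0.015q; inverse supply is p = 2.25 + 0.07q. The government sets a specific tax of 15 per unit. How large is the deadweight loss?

Competitive equilibrium: 36.5 − 0.015q = 2.25 + 0.07q → q* = 402.9412, p* = 30.4559.
With the tax, the buyer price exceeds the seller price by 15: (36.5 − 0.015q) − (2.25 + 0.07q) = 15 → q' = 226.4706.
Δq = 402.9412 − 226.4706 = 176.4706; the wedge equals the tax, 15.
Deadweight loss = ½ × 176.4706 × 15 = 1323.53.

1323.53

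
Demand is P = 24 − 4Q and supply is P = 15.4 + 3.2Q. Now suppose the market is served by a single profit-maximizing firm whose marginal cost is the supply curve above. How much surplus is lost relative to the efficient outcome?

0.66

Competitive equilibrium: 24 − 4Q = 15.4 + 3.2Q → Q* = 1.19444, P* = 19.22222.
Marginal revenue: MR = 24 − 8Q. Set MR = MC: 24 − 8Q = 15.4 + 3.2Q → Q_m = 0.76786.
Price P_m = 24 − 4·0.76786 = 20.92856; MC(Q_m) = 15.4 + 3.2·0.76786 = 17.85715.
Competitive Q* = 1.19444, so ΔQ = 0.42658; wedge = 20.92856 − 17.85715 = 3.07141.
Welfare loss = ½ × 0.42658 × 3.07141 = 0.66.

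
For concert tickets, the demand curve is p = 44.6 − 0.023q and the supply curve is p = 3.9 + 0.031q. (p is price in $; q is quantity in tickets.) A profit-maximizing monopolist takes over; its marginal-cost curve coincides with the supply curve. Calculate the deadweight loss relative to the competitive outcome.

Competitive equilibrium: 44.6 − 0.023q = 3.9 + 0.031q → q* = 753.7037, p* = 27.26481.
Marginal revenue: MR = 44.6 − 0.046q. Set MR = MC: 44.6 − 0.046q = 3.9 + 0.031q → q_m = 528.57143.
Price p_m = 44.6 − 0.023·528.57143 = 32.44286; MC(q_m) = 3.9 + 0.031·528.57143 = 20.28571.
Competitive q* = 753.7037, so Δq = 225.13227; wedge = 32.44286 − 20.28571 = 12.15715.
The triangle = ½ × 225.13227 × 12.15715 = $1368.48.

$1368.48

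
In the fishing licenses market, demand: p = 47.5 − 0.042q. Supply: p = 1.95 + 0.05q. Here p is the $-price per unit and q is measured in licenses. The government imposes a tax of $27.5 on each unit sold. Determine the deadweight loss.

$4110.05

Competitive equilibrium: 47.5 − 0.042q = 1.95 + 0.05q → q* = 495.1087, p* = 26.7054.
With the tax, the buyer price exceeds the seller price by 27.5: (47.5 − 0.042q) − (1.95 + 0.05q) = 27.5 → q' = 196.1957.
Δq = 495.1087 − 196.1957 = 298.913; the wedge equals the tax, 27.5.
DWL = ½ × 298.913 × 27.5 = $4110.05.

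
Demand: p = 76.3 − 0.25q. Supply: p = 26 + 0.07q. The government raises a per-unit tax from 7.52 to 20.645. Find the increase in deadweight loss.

577.60

Competitive equilibrium: 76.3 − 0.25q = 26 + 0.07q → q* = 157.1875, p* = 37.0031.
For a per-unit tax t: Δq = t/0.32, so DWL = ½·t·(t/0.32) = t²/0.64.
At t = 7.52: DWL = 88.36. At t = 20.645: DWL = 665.963.
Increase = 665.963 − 88.36 = 577.60.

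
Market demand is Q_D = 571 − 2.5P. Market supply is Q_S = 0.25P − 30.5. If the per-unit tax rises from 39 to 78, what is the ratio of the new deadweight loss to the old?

In inverse form: demand P = 228.4 − 0.4Q, supply P = 122 + 4Q.
Competitive equilibrium: 228.4 − 0.4Q = 122 + 4Q → Q* = 24.1818, P* = 218.7273.
For a per-unit tax t: ΔQ = t/4.4, so DWL = ½·t·(t/4.4) = t²/8.8.
At t = 39: DWL = 172.841. At t = 78: DWL = 691.364.
Ratio = (78/39)² = 4.

4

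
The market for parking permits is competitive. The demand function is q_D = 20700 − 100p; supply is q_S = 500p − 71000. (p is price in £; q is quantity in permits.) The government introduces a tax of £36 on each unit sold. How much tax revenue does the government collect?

£87000

In inverse form: demand p = 207 − 0.01q, supply p = 142 + 0.002q.
Competitive equilibrium: 207 − 0.01q = 142 + 0.002q → q* = 5416.6667, p* = 152.8333.
With the tax, the buyer price exceeds the seller price by 36: (207 − 0.01q) − (142 + 0.002q) = 36 → q' = 2416.6667.
Tax revenue = 36 × 2416.6667 = £87000.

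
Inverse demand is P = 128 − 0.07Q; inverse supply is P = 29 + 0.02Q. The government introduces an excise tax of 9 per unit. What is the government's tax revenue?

9000

Competitive equilibrium: 128 − 0.07Q = 29 + 0.02Q → Q* = 1100, P* = 51.
With the tax, the buyer price exceeds the seller price by 9: (128 − 0.07Q) − (29 + 0.02Q) = 9 → Q' = 1000.
Tax revenue = 9 × 1000 = 9000.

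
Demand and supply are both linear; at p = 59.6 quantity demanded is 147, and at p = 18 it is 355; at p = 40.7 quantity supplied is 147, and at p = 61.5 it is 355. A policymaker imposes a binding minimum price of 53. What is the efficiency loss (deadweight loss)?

Demand slope = (18 − 59.6)/(355 − 147) = −0.2, so p = 89 − 0.2q.
Supply slope = (61.5 − 40.7)/(355 − 147) = 0.1, so p = 26 + 0.1q.
Competitive equilibrium: 89 − 0.2q = 26 + 0.1q → q* = 210, p* = 47.
At the floor p = 53, quantity demanded = (89 − 53)/0.2 = 180.
Sellers' marginal cost at q' = 180: 26 + 0.1·180 = 44.
Δq = 210 − 180 = 30; wedge = 53 − 44 = 9.
The triangle = ½ × 30 × 9 = 135.

135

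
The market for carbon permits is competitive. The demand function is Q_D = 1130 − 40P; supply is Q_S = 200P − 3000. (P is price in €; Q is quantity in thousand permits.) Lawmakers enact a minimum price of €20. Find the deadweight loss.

In inverse form: demand P = 28.25 − 0.025Q, supply P = 15 + 0.005Q.
Competitive equilibrium: 28.25 − 0.025Q = 15 + 0.005Q → Q* = 441.6667, P* = 17.2083.
At the floor P = 20, quantity demanded = (28.25 − 20)/0.025 = 330.
Sellers' marginal cost at Q' = 330: 15 + 0.005·330 = 16.65.
ΔQ = 441.6667 − 330 = 111.6667; wedge = 20 − 16.65 = 3.35.
The triangle = ½ × 111.6667 × 3.35 = €187.04 thousand.

€187.04 thousand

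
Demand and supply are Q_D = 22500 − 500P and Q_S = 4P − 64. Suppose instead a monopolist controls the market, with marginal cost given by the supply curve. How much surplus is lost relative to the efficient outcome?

In inverse form: demand P = 45 − 0.002Q, supply P = 16 + 0.25Q.
Competitive equilibrium: 45 − 0.002Q = 16 + 0.25Q → Q* = 115.0794, P* = 44.7698.
Marginal revenue: MR = 45 − 0.004Q. Set MR = MC: 45 − 0.004Q = 16 + 0.25Q → Q_m = 114.1732.
Price P_m = 45 − 0.002·114.1732 = 44.7717; MC(Q_m) = 16 + 0.25·114.1732 = 44.5433.
Competitive Q* = 115.0794, so ΔQ = 0.9062; wedge = 44.7717 − 44.5433 = 0.2284.
DWL = ½ × 0.9062 × 0.2284 = 0.10.

0.10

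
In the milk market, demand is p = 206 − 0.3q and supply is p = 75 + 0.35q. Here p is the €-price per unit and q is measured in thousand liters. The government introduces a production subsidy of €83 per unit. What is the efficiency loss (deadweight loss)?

Competitive equilibrium: 206 − 0.3q = 75 + 0.35q → q* = 201.5385, p* = 145.5385.
The subsidy lowers effective supply by 83: p = 0.35q − 8.
New quantity: 206 − 0.3q = 0.35q − 8 → q' = 329.2308.
Overproduction Δq = 329.2308 − 201.5385 = 127.6923; wedge = subsidy = 83.
The triangle = ½ × 127.6923 × 83 = €5299.23 thousand.

€5299.23 thousand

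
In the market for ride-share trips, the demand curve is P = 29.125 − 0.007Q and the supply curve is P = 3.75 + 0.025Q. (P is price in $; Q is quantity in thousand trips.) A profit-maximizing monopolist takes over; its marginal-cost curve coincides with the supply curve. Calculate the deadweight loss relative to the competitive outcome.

Competitive equilibrium: 29.125 − 0.007Q = 3.75 + 0.025Q → Q* = 792.96875, P* = 23.57422.
Marginal revenue: MR = 29.125 − 0.014Q. Set MR = MC: 29.125 − 0.014Q = 3.75 + 0.025Q → Q_m = 650.64103.
Price P_m = 29.125 − 0.007·650.64103 = 24.57051; MC(Q_m) = 3.75 + 0.025·650.64103 = 20.01603.
Competitive Q* = 792.96875, so ΔQ = 142.32772; wedge = 24.57051 − 20.01603 = 4.55448.
The triangle = ½ × 142.32772 × 4.55448 = $324.11 thousand.

$324.11 thousand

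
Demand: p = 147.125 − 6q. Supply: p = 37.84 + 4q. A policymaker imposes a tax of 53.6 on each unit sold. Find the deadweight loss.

143.648

Competitive equilibrium: 147.125 − 6q = 37.84 + 4q → q* = 10.9285, p* = 81.554.
With the tax, the buyer price exceeds the seller price by 53.6: (147.125 − 6q) − (37.84 + 4q) = 53.6 → q' = 5.5685.
Δq = 10.9285 − 5.5685 = 5.36; the wedge equals the tax, 53.6.
DWL = ½ × 5.36 × 53.6 = 143.648.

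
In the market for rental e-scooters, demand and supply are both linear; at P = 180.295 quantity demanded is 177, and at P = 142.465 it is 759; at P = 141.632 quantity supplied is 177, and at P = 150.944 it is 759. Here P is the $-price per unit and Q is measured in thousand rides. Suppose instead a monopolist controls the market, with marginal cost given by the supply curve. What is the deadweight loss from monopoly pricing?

$3436.83 thousand

Demand slope = (142.465 − 180.295)/(759 − 177) = −0.065, so P = 191.8 − 0.065Q.
Supply slope = (150.944 − 141.632)/(759 − 177) = 0.016, so P = 138.8 + 0.016Q.
Competitive equilibrium: 191.8 − 0.065Q = 138.8 + 0.016Q → Q* = 654.321, P* = 149.2691.
Marginal revenue: MR = 191.8 − 0.13Q. Set MR = MC: 191.8 − 0.13Q = 138.8 + 0.016Q → Q_m = 363.0137.
Price P_m = 191.8 − 0.065·363.0137 = 168.2041; MC(Q_m) = 138.8 + 0.016·363.0137 = 144.6082.
Competitive Q* = 654.321, so ΔQ = 291.3073; wedge = 168.2041 − 144.6082 = 23.5959.
The triangle = ½ × 291.3073 × 23.5959 = $3436.83 thousand.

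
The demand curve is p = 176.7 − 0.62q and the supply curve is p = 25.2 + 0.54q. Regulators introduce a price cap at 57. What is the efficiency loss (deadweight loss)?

Competitive equilibrium: 176.7 − 0.62q = 25.2 + 0.54q → q* = 130.6034, p* = 95.7259.
At the ceiling p = 57, quantity supplied = (57 − 25.2)/0.54 = 58.8889.
Willingness to pay at q' = 58.8889: 176.7 − 0.62·58.8889 = 140.1889.
Δq = 130.6034 − 58.8889 = 71.7145; wedge = 140.1889 − 57 = 83.1889.
The triangle = ½ × 71.7145 × 83.1889 = 2982.93.

2982.93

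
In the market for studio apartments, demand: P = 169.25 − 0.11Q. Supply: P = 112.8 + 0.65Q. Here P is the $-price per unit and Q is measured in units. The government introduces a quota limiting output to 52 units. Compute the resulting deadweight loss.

Competitive equilibrium: 169.25 − 0.11Q = 112.8 + 0.65Q → Q* = 74.2763, P* = 161.0796.
At Q = 52: demand price = 169.25 − 0.11·52 = 163.53; supply price = 112.8 + 0.65·52 = 146.6.
ΔQ = 74.2763 − 52 = 22.2763; wedge = 163.53 − 146.6 = 16.93.
The triangle = ½ × 22.2763 × 16.93 = $188.57.

$188.57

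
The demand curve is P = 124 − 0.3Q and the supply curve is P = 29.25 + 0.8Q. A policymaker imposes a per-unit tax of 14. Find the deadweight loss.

Competitive equilibrium: 124 − 0.3Q = 29.25 + 0.8Q → Q* = 86.1364, P* = 98.1591.
With the tax, the buyer price exceeds the seller price by 14: (124 − 0.3Q) − (29.25 + 0.8Q) = 14 → Q' = 73.4091.
ΔQ = 86.1364 − 73.4091 = 12.7273; the wedge equals the tax, 14.
Deadweight loss = ½ × 12.7273 × 14 = 89.09.

89.09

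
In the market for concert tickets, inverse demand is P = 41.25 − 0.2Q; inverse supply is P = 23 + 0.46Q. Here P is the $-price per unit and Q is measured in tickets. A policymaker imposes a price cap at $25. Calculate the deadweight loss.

$179.21

Competitive equilibrium: 41.25 − 0.2Q = 23 + 0.46Q → Q* = 27.6515, P* = 35.7197.
At the ceiling P = 25, quantity supplied = (25 − 23)/0.46 = 4.3478.
Willingness to pay at Q' = 4.3478: 41.25 − 0.2·4.3478 = 40.3804.
ΔQ = 27.6515 − 4.3478 = 23.3037; wedge = 40.3804 − 25 = 15.3804.
DWL = ½ × 23.3037 × 15.3804 = $179.21.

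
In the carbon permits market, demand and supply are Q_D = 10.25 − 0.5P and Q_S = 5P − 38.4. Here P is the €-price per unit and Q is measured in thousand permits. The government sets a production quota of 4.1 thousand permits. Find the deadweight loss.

In inverse form: demand P = 20.5 − 2Q, supply P = 7.68 + 0.2Q.
Competitive equilibrium: 20.5 − 2Q = 7.68 + 0.2Q → Q* = 5.8273, P* = 8.8455.
At Q = 4.1: demand price = 20.5 − 2·4.1 = 12.3; supply price = 7.68 + 0.2·4.1 = 8.5.
ΔQ = 5.8273 − 4.1 = 1.7273; wedge = 12.3 − 8.5 = 3.8.
Welfare loss = ½ × 1.7273 × 3.8 = €3.28 thousand.

€3.28 thousand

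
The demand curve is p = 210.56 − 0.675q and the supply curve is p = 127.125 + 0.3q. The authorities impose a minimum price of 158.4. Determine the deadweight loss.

Competitive equilibrium: 210.56 − 0.675q = 127.125 + 0.3q → q* = 85.5744, p* = 152.7973.
At the floor p = 158.4, quantity demanded = (210.56 − 158.4)/0.675 = 77.2741.
Sellers' marginal cost at q' = 77.2741: 127.125 + 0.3·77.2741 = 150.3072.
Δq = 85.5744 − 77.2741 = 8.3003; wedge = 158.4 − 150.3072 = 8.0928.
Deadweight loss = ½ × 8.3003 × 8.0928 = 33.59.

33.59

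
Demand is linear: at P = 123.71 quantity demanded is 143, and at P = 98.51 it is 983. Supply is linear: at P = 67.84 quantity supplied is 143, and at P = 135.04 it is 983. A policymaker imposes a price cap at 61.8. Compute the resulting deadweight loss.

18720.14

Demand slope = (98.51 − 123.71)/(983 − 143) = −0.03, so P = 128 − 0.03Q.
Supply slope = (135.04 − 67.84)/(983 − 143) = 0.08, so P = 56.4 + 0.08Q.
Competitive equilibrium: 128 − 0.03Q = 56.4 + 0.08Q → Q* = 650.9091, P* = 108.4727.
At the ceiling P = 61.8, quantity supplied = (61.8 − 56.4)/0.08 = 67.5.
Willingness to pay at Q' = 67.5: 128 − 0.03·67.5 = 125.975.
ΔQ = 650.9091 − 67.5 = 583.4091; wedge = 125.975 − 61.8 = 64.175.
The triangle = ½ × 583.4091 × 64.175 = 18720.14.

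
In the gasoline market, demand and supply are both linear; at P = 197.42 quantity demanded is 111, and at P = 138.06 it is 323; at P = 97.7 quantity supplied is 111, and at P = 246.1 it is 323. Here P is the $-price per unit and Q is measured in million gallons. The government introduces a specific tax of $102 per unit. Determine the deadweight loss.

Demand slope = (138.06 − 197.42)/(323 − 111) = −0.28, so P = 228.5 − 0.28Q.
Supply slope = (246.1 − 97.7)/(323 − 111) = 0.7, so P = 20 + 0.7Q.
Competitive equilibrium: 228.5 − 0.28Q = 20 + 0.7Q → Q* = 212.7551, P* = 168.9286.
With the tax, the buyer price exceeds the seller price by 102: (228.5 − 0.28Q) − (20 + 0.7Q) = 102 → Q' = 108.6735.
ΔQ = 212.7551 − 108.6735 = 104.0816; the wedge equals the tax, 102.
Welfare loss = ½ × 104.0816 × 102 = $5308.16 million.

$5308.16 million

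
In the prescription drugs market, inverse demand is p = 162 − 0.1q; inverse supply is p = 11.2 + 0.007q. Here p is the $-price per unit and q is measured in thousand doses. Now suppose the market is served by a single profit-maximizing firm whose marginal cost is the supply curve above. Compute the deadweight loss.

$24799.80 thousand

Competitive equilibrium: 162 − 0.1q = 11.2 + 0.007q → q* = 1409.34579, p* = 21.06542.
Marginal revenue: MR = 162 − 0.2q. Set MR = MC: 162 − 0.2q = 11.2 + 0.007q → q_m = 728.50242.
Price p_m = 162 − 0.1·728.50242 = 89.14976; MC(q_m) = 11.2 + 0.007·728.50242 = 16.29952.
Competitive q* = 1409.34579, so Δq = 680.84337; wedge = 89.14976 − 16.29952 = 72.85024.
Welfare loss = ½ × 680.84337 × 72.85024 = $24799.80 thousand.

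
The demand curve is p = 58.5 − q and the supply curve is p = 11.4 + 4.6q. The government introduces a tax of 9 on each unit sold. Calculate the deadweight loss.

Competitive equilibrium: 58.5 − q = 11.4 + 4.6q → q* = 8.4107, p* = 50.0893.
With the tax, the buyer price exceeds the seller price by 9: (58.5 − q) − (11.4 + 4.6q) = 9 → q' = 6.8036.
Δq = 8.4107 − 6.8036 = 1.6071; the wedge equals the tax, 9.
DWL = ½ × 1.6071 × 9 = 7.23.

7.23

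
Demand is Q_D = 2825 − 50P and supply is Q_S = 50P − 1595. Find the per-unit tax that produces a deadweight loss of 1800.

In inverse form: demand P = 56.5 − 0.02Q, supply P = 31.9 + 0.02Q.
Competitive equilibrium: 56.5 − 0.02Q = 31.9 + 0.02Q → Q* = 615, P* = 44.2.
A tax t gives ΔQ = t/0.04 and wedge t, so DWL = t²/0.08.
t²/0.08 = 1800 → t² = 144 → t = 12.

12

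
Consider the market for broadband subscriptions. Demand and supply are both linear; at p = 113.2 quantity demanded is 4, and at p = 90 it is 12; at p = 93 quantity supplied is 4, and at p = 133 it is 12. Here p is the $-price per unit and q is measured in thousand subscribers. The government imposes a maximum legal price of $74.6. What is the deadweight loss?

$153.65 thousand

Demand slope = (90 − 113.2)/(12 − 4) = −2.9, so p = 124.8 − 2.9q.
Supply slope = (133 − 93)/(12 − 4) = 5, so p = 73 + 5q.
Competitive equilibrium: 124.8 − 2.9q = 73 + 5q → q* = 6.557, p* = 105.7848.
At the ceiling p = 74.6, quantity supplied = (74.6 − 73)/5 = 0.32.
Willingness to pay at q' = 0.32: 124.8 − 2.9·0.32 = 123.872.
Δq = 6.557 − 0.32 = 6.237; wedge = 123.872 − 74.6 = 49.272.
Deadweight loss = ½ × 6.237 × 49.272 = $153.65 thousand.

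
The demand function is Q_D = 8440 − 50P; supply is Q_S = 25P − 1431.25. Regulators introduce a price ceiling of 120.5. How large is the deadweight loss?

In inverse form: demand P = 168.8 − 0.02Q, supply P = 57.25 + 0.04Q.
Competitive equilibrium: 168.8 − 0.02Q = 57.25 + 0.04Q → Q* = 1859.1667, P* = 131.6167.
At the ceiling P = 120.5, quantity supplied = (120.5 − 57.25)/0.04 = 1581.25.
Willingness to pay at Q' = 1581.25: 168.8 − 0.02·1581.25 = 137.175.
ΔQ = 1859.1667 − 1581.25 = 277.9167; wedge = 137.175 − 120.5 = 16.675.
Welfare loss = ½ × 277.9167 × 16.675 = 2317.13.

2317.13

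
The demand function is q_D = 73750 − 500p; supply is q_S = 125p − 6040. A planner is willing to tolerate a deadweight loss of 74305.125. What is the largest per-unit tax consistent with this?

In inverse form: demand p = 147.5 − 0.002q, supply p = 48.32 + 0.008q.
Competitive equilibrium: 147.5 − 0.002q = 48.32 + 0.008q → q* = 9918, p* = 127.664.
A tax t gives Δq = t/0.01 and wedge t, so DWL = t²/0.02.
t²/0.02 = 74305.125 → t² = 1486.1025 → t = 38.55.

38.55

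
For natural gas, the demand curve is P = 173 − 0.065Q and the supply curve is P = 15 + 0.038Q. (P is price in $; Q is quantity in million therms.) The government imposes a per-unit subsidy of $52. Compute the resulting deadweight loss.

Competitive equilibrium: 173 − 0.065Q = 15 + 0.038Q → Q* = 1533.9806, P* = 73.2913.
The subsidy lowers effective supply by 52: P = 0.038Q − 37.
New quantity: 173 − 0.065Q = 0.038Q − 37 → Q' = 2038.835.
Overproduction ΔQ = 2038.835 − 1533.9806 = 504.8544; wedge = subsidy = 52.
Deadweight loss = ½ × 504.8544 × 52 = $13126.21 million.

$13126.21 million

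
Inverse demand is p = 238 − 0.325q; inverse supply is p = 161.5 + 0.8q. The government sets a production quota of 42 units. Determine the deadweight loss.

Competitive equilibrium: 238 − 0.325q = 161.5 + 0.8q → q* = 68, p* = 215.9.
At q = 42: demand price = 238 − 0.325·42 = 224.35; supply price = 161.5 + 0.8·42 = 195.1.
Δq = 68 − 42 = 26; wedge = 224.35 − 195.1 = 29.25.
Welfare loss = ½ × 26 × 29.25 = 380.25.

380.25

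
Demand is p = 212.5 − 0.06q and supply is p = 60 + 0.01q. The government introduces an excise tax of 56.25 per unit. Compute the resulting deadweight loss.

22600.45

Competitive equilibrium: 212.5 − 0.06q = 60 + 0.01q → q* = 2178.5714, p* = 81.7857.
With the tax, the buyer price exceeds the seller price by 56.25: (212.5 − 0.06q) − (60 + 0.01q) = 56.25 → q' = 1375.
Δq = 2178.5714 − 1375 = 803.5714; the wedge equals the tax, 56.25.
The triangle = ½ × 803.5714 × 56.25 = 22600.45.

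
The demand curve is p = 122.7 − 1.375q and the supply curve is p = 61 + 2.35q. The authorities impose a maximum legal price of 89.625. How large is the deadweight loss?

35.78

Competitive equilibrium: 122.7 − 1.375q = 61 + 2.35q → q* = 16.5638, p* = 99.9248.
At the ceiling p = 89.625, quantity supplied = (89.625 − 61)/2.35 = 12.1809.
Willingness to pay at q' = 12.1809: 122.7 − 1.375·12.1809 = 105.9513.
Δq = 16.5638 − 12.1809 = 4.3829; wedge = 105.9513 − 89.625 = 16.3263.
The triangle = ½ × 4.3829 × 16.3263 = 35.78.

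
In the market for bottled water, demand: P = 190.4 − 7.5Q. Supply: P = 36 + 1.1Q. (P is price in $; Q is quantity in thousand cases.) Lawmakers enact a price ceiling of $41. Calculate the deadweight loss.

$773.03 thousand

Competitive equilibrium: 190.4 − 7.5Q = 36 + 1.1Q → Q* = 17.9535, P* = 55.7488.
At the ceiling P = 41, quantity supplied = (41 − 36)/1.1 = 4.5455.
Willingness to pay at Q' = 4.5455: 190.4 − 7.5·4.5455 = 156.3088.
ΔQ = 17.9535 − 4.5455 = 13.408; wedge = 156.3088 − 41 = 115.3088.
DWL = ½ × 13.408 × 115.3088 = $773.03 thousand.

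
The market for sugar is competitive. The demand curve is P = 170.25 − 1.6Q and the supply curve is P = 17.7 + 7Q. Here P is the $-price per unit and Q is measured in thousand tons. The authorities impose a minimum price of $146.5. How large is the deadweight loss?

Competitive equilibrium: 170.25 − 1.6Q = 17.7 + 7Q → Q* = 17.7384, P* = 141.8686.
At the floor P = 146.5, quantity demanded = (170.25 − 146.5)/1.6 = 14.8438.
Sellers' marginal cost at Q' = 14.8438: 17.7 + 7·14.8438 = 121.6066.
ΔQ = 17.7384 − 14.8438 = 2.8946; wedge = 146.5 − 121.6066 = 24.8934.
Deadweight loss = ½ × 2.8946 × 24.8934 = $36.03 thousand.

$36.03 thousand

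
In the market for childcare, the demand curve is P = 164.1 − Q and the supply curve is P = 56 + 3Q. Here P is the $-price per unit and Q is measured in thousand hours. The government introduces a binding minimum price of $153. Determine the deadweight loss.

Competitive equilibrium: 164.1 − Q = 56 + 3Q → Q* = 27.025, P* = 137.075.
At the floor P = 153, quantity demanded = (164.1 − 153)/1 = 11.1.
Sellers' marginal cost at Q' = 11.1: 56 + 3·11.1 = 89.3.
ΔQ = 27.025 − 11.1 = 15.925; wedge = 153 − 89.3 = 63.7.
DWL = ½ × 15.925 × 63.7 = $507.21 thousand.

$507.21 thousand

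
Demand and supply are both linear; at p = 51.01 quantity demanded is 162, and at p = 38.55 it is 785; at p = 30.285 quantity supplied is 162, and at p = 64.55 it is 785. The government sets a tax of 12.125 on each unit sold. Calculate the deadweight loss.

980.10

Demand slope = (38.55 − 51.01)/(785 − 162) = −0.02, so p = 54.25 − 0.02q.
Supply slope = (64.55 − 30.285)/(785 − 162) = 0.055, so p = 21.375 + 0.055q.
Competitive equilibrium: 54.25 − 0.02q = 21.375 + 0.055q → q* = 438.3333, p* = 45.4833.
With the tax, the buyer price exceeds the seller price by 12.125: (54.25 − 0.02q) − (21.375 + 0.055q) = 12.125 → q' = 276.6667.
Δq = 438.3333 − 276.6667 = 161.6666; the wedge equals the tax, 12.125.
Deadweight loss = ½ × 161.6666 × 12.125 = 980.10.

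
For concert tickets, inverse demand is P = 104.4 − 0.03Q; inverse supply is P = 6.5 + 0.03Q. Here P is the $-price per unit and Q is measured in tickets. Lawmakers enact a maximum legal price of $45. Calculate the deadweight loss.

$3640.08

Competitive equilibrium: 104.4 − 0.03Q = 6.5 + 0.03Q → Q* = 1631.6667, P* = 55.45.
At the ceiling P = 45, quantity supplied = (45 − 6.5)/0.03 = 1283.3333.
Willingness to pay at Q' = 1283.3333: 104.4 − 0.03·1283.3333 = 65.9.
ΔQ = 1631.6667 − 1283.3333 = 348.3334; wedge = 65.9 − 45 = 20.9.
Welfare loss = ½ × 348.3334 × 20.9 = $3640.08.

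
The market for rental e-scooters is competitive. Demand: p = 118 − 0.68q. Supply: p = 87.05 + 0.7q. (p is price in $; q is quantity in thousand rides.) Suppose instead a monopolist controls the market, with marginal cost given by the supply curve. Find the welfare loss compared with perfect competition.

$37.82 thousand

Competitive equilibrium: 118 − 0.68q = 87.05 + 0.7q → q* = 22.4275, p* = 102.7493.
Marginal revenue: MR = 118 − 1.36q. Set MR = MC: 118 − 1.36q = 87.05 + 0.7q → q_m = 15.0243.
Price p_m = 118 − 0.68·15.0243 = 107.7835; MC(q_m) = 87.05 + 0.7·15.0243 = 97.567.
Competitive q* = 22.4275, so Δq = 7.4032; wedge = 107.7835 − 97.567 = 10.2165.
Deadweight loss = ½ × 7.4032 × 10.2165 = $37.82 thousand.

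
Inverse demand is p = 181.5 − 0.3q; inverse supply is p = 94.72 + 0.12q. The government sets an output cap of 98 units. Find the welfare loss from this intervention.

Competitive equilibrium: 181.5 − 0.3q = 94.72 + 0.12q → q* = 206.619, p* = 119.5143.
At q = 98: demand price = 181.5 − 0.3·98 = 152.1; supply price = 94.72 + 0.12·98 = 106.48.
Δq = 206.619 − 98 = 108.619; wedge = 152.1 − 106.48 = 45.62.
The triangle = ½ × 108.619 × 45.62 = 2477.60.

2477.60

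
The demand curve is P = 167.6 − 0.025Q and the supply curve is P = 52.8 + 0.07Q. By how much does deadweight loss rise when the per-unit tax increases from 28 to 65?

18110.53

Competitive equilibrium: 167.6 − 0.025Q = 52.8 + 0.07Q → Q* = 1208.4211, P* = 137.3895.
For a per-unit tax t: ΔQ = t/0.095, so DWL = ½·t·(t/0.095) = t²/0.19.
At t = 28: DWL = 4126.316. At t = 65: DWL = 22236.842.
Increase = 22236.842 − 4126.316 = 18110.53.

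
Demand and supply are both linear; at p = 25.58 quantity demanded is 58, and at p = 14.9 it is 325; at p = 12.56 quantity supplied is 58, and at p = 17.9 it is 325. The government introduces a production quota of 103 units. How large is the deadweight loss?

887.52

Demand slope = (14.9 − 25.58)/(325 − 58) = −0.04, so p = 27.9 − 0.04q.
Supply slope = (17.9 − 12.56)/(325 − 58) = 0.02, so p = 11.4 + 0.02q.
Competitive equilibrium: 27.9 − 0.04q = 11.4 + 0.02q → q* = 275, p* = 16.9.
At q = 103: demand price = 27.9 − 0.04·103 = 23.78; supply price = 11.4 + 0.02·103 = 13.46.
Δq = 275 − 103 = 172; wedge = 23.78 − 13.46 = 10.32.
The triangle = ½ × 172 × 10.32 = 887.52.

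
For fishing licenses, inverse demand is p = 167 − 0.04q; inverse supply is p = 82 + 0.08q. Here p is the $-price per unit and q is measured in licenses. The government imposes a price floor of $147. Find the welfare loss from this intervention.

$2604.17

Competitive equilibrium: 167 − 0.04q = 82 + 0.08q → q* = 708.3333, p* = 138.6667.
At the floor p = 147, quantity demanded = (167 − 147)/0.04 = 500.
Sellers' marginal cost at q' = 500: 82 + 0.08·500 = 122.
Δq = 708.3333 − 500 = 208.3333; wedge = 147 − 122 = 25.
Deadweight loss = ½ × 208.3333 × 25 = $2604.17.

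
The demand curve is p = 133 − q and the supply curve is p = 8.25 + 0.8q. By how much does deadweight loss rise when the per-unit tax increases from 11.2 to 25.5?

145.78

Competitive equilibrium: 133 − q = 8.25 + 0.8q → q* = 69.3056, p* = 63.6944.
For a per-unit tax t: Δq = t/1.8, so DWL = ½·t·(t/1.8) = t²/3.6.
At t = 11.2: DWL = 34.844. At t = 25.5: DWL = 180.625.
Increase = 180.625 − 34.844 = 145.78.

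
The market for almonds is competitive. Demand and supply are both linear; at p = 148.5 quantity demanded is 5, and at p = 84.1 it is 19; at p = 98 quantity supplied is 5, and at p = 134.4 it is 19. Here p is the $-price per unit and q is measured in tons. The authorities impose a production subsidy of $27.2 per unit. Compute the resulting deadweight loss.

$51.38

Demand slope = (84.1 − 148.5)/(19 − 5) = −4.6, so p = 171.5 − 4.6q.
Supply slope = (134.4 − 98)/(19 − 5) = 2.6, so p = 85 + 2.6q.
Competitive equilibrium: 171.5 − 4.6q = 85 + 2.6q → q* = 12.0139, p* = 116.2361.
The subsidy lowers effective supply by 27.2: p = 57.8 + 2.6q.
New quantity: 171.5 − 4.6q = 57.8 + 2.6q → q' = 15.7917.
Overproduction Δq = 15.7917 − 12.0139 = 3.7778; wedge = subsidy = 27.2.
The triangle = ½ × 3.7778 × 27.2 = $51.38.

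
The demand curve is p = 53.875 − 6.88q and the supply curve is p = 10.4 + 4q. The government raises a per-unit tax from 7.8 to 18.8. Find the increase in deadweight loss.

Competitive equilibrium: 53.875 − 6.88q = 10.4 + 4q → q* = 3.9959, p* = 26.3835.
For a per-unit tax t: Δq = t/10.88, so DWL = ½·t·(t/10.88) = t²/21.76.
At t = 7.8: DWL = 2.796. At t = 18.8: DWL = 16.243.
Increase = 16.243 − 2.796 = 13.45.

13.45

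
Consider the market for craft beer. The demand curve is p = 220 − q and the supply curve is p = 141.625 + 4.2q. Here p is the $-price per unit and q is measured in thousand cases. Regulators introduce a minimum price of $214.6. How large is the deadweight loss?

$243.23 thousand

Competitive equilibrium: 220 − q = 141.625 + 4.2q → q* = 15.0721, p* = 204.9279.
At the floor p = 214.6, quantity demanded = (220 − 214.6)/1 = 5.4.
Sellers' marginal cost at q' = 5.4: 141.625 + 4.2·5.4 = 164.305.
Δq = 15.0721 − 5.4 = 9.6721; wedge = 214.6 − 164.305 = 50.295.
The triangle = ½ × 9.6721 × 50.295 = $243.23 thousand.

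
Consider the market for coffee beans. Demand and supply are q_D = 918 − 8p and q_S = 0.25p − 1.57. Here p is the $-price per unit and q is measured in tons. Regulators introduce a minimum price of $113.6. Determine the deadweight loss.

In inverse form: demand p = 114.75 − 0.125q, supply p = 6.28 + 4q.
Competitive equilibrium: 114.75 − 0.125q = 6.28 + 4q → q* = 26.2958, p* = 111.463.
At the floor p = 113.6, quantity demanded = (114.75 − 113.6)/0.125 = 9.2.
Sellers' marginal cost at q' = 9.2: 6.28 + 4·9.2 = 43.08.
Δq = 26.2958 − 9.2 = 17.0958; wedge = 113.6 − 43.08 = 70.52.
Deadweight loss = ½ × 17.0958 × 70.52 = $602.80.

$602.80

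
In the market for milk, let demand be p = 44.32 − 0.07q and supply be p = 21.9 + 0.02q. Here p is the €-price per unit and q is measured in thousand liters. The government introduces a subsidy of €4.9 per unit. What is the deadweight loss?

€133.39 thousand

Competitive equilibrium: 44.32 − 0.07q = 21.9 + 0.02q → q* = 249.1111, p* = 26.8822.
The subsidy lowers effective supply by 4.9: p = 17 + 0.02q.
New quantity: 44.32 − 0.07q = 17 + 0.02q → q' = 303.5556.
Overproduction Δq = 303.5556 − 249.1111 = 54.4445; wedge = subsidy = 4.9.
DWL = ½ × 54.4445 × 4.9 = €133.39 thousand.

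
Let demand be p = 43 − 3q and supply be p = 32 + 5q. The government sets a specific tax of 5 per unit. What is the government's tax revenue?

3.75

Competitive equilibrium: 43 − 3q = 32 + 5q → q* = 1.375, p* = 38.875.
With the tax, the buyer price exceeds the seller price by 5: (43 − 3q) − (32 + 5q) = 5 → q' = 0.75.
Tax revenue = 5 × 0.75 = 3.75.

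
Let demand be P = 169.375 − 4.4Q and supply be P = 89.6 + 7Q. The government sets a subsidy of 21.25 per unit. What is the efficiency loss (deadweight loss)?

19.81

Competitive equilibrium: 169.375 − 4.4Q = 89.6 + 7Q → Q* = 6.9978, P* = 138.5846.
The subsidy lowers effective supply by 21.25: P = 68.35 + 7Q.
New quantity: 169.375 − 4.4Q = 68.35 + 7Q → Q' = 8.8618.
Overproduction ΔQ = 8.8618 − 6.9978 = 1.864; wedge = subsidy = 21.25.
Deadweight loss = ½ × 1.864 × 21.25 = 19.81.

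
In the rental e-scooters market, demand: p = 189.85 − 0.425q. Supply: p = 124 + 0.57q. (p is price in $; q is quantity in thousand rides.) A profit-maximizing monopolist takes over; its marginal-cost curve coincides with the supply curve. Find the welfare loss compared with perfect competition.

Competitive equilibrium: 189.85 − 0.425q = 124 + 0.57q → q* = 66.1809, p* = 161.7231.
Marginal revenue: MR = 189.85 − 0.85q. Set MR = MC: 189.85 − 0.85q = 124 + 0.57q → q_m = 46.3732.
Price p_m = 189.85 − 0.425·46.3732 = 170.1414; MC(q_m) = 124 + 0.57·46.3732 = 150.4327.
Competitive q* = 66.1809, so Δq = 19.8077; wedge = 170.1414 − 150.4327 = 19.7087.
Deadweight loss = ½ × 19.8077 × 19.7087 = $195.19 thousand.

$195.19 thousand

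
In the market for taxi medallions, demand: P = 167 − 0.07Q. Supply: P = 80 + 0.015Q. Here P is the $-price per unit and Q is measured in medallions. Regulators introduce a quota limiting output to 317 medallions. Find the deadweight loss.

Competitive equilibrium: 167 − 0.07Q = 80 + 0.015Q → Q* = 1023.5294, P* = 95.3529.
At Q = 317: demand price = 167 − 0.07·317 = 144.81; supply price = 80 + 0.015·317 = 84.755.
ΔQ = 1023.5294 − 317 = 706.5294; wedge = 144.81 − 84.755 = 60.055.
Deadweight loss = ½ × 706.5294 × 60.055 = $21215.31.

$21215.31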